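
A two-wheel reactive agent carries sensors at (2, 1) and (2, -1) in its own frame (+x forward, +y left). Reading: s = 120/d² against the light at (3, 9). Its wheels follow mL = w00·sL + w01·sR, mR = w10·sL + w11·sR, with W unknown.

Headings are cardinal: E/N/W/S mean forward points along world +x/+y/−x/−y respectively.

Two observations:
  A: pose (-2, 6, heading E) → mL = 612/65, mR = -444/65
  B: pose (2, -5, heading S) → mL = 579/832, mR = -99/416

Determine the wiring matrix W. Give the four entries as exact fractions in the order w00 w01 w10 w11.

obs A: pose=(-2,6,E) → sL=120/13, sR=24/5, mL=612/65, mR=-444/65
obs B: pose=(2,-5,S) → sL=15/32, sR=6/13, mL=579/832, mR=-99/416
sensor matrix S = [[120/13, 24/5], [15/32, 6/13]]; det S = 1359/676
solve [mL_A; mL_B] = S·[w00; w01] and [mR_A; mR_B] = S·[w10; w11]:
  w00 = 1/2, w01 = 1, w10 = -1, w11 = 1/2

1/2 1 -1 1/2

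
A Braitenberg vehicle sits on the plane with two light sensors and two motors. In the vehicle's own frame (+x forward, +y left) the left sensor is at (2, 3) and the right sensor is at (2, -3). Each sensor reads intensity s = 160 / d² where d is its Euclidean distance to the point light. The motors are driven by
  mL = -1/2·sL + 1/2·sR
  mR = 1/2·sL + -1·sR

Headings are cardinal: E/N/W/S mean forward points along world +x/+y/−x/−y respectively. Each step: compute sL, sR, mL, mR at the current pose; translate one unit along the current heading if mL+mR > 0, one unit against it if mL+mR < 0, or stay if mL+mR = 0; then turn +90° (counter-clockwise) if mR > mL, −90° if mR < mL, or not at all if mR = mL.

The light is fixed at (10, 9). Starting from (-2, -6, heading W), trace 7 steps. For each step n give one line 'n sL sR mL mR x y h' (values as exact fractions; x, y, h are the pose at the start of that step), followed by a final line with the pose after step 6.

n=0: pose=(-2,-6,W); sL=4/13, sR=8/17; mL=18/221, mR=-70/221; mL+mR=-4/17 → advance -1; mR−mL=-88/221 → turn -1·90°
n=1: pose=(-1,-6,N); sL=32/73, sR=160/233; mL=2112/17009, mR=-7952/17009; mL+mR=-80/233 → advance -1; mR−mL=-10064/17009 → turn -1·90°
n=2: pose=(-1,-7,E); sL=16/25, sR=80/221; mL=-768/5525, mR=-232/5525; mL+mR=-40/221 → advance -1; mR−mL=536/5525 → turn +1·90°
n=3: pose=(-2,-7,N); sL=160/421, sR=160/277; mL=11520/116617, mR=-45200/116617; mL+mR=-80/277 → advance -1; mR−mL=-56720/116617 → turn -1·90°
n=4: pose=(-2,-8,E); sL=20/37, sR=8/25; mL=-102/925, mR=-46/925; mL+mR=-4/25 → advance -1; mR−mL=56/925 → turn +1·90°
n=5: pose=(-3,-8,N); sL=160/481, sR=32/65; mL=192/2405, mR=-784/2405; mL+mR=-16/65 → advance -1; mR−mL=-976/2405 → turn -1·90°
n=6: pose=(-3,-9,E); sL=80/173, sR=80/281; mL=-4320/48613, mR=-2600/48613; mL+mR=-40/281 → advance -1; mR−mL=1720/48613 → turn +1·90°

0 4/13 8/17 18/221 -70/221 -2 -6 W
1 32/73 160/233 2112/17009 -7952/17009 -1 -6 N
2 16/25 80/221 -768/5525 -232/5525 -1 -7 E
3 160/421 160/277 11520/116617 -45200/116617 -2 -7 N
4 20/37 8/25 -102/925 -46/925 -2 -8 E
5 160/481 32/65 192/2405 -784/2405 -3 -8 N
6 80/173 80/281 -4320/48613 -2600/48613 -3 -9 E
final -4 -9 N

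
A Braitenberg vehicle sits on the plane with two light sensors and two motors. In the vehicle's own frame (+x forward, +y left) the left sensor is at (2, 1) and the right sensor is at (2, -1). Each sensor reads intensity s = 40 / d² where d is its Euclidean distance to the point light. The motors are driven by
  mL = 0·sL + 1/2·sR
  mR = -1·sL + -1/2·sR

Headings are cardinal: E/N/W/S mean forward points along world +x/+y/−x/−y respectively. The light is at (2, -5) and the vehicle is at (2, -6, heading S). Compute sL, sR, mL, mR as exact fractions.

4 4 2 -6

left sensor world pos  = (3, -8); dL² = 10
right sensor world pos = (1, -8); dR² = 10
sL = 40/10 = 4
sR = 40/10 = 4
mL = 0·sL + 1/2·sR = 2
mR = -1·sL + -1/2·sR = -6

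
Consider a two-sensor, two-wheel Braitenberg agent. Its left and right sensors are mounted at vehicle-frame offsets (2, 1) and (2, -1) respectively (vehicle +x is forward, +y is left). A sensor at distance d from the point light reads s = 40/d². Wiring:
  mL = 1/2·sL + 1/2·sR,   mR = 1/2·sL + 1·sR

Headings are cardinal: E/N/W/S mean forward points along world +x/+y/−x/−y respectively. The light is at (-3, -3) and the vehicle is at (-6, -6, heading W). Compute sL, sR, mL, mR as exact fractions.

left sensor world pos  = (-8, -7); dL² = 41
right sensor world pos = (-8, -5); dR² = 29
sL = 40/41 = 40/41
sR = 40/29 = 40/29
mL = 1/2·sL + 1/2·sR = 1400/1189
mR = 1/2·sL + 1·sR = 2220/1189

40/41 40/29 1400/1189 2220/1189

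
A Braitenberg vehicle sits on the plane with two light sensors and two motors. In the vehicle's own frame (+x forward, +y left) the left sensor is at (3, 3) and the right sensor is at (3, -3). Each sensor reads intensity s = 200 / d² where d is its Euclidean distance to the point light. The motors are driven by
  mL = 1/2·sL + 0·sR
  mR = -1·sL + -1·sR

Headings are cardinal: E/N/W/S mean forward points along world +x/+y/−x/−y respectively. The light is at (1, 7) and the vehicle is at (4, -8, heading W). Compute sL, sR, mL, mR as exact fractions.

50/81 25/18 25/81 -325/162

left sensor world pos  = (1, -11); dL² = 324
right sensor world pos = (1, -5); dR² = 144
sL = 200/324 = 50/81
sR = 200/144 = 25/18
mL = 1/2·sL + 0·sR = 25/81
mR = -1·sL + -1·sR = -325/162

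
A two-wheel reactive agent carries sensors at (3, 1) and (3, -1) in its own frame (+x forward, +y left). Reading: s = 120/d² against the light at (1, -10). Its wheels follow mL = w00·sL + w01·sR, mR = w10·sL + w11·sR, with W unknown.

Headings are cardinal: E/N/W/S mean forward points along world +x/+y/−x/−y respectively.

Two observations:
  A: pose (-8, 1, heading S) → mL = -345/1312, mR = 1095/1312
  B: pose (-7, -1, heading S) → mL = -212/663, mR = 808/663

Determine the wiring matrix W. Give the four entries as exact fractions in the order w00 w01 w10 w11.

obs A: pose=(-8,1,S) → sL=15/16, sR=30/41, mL=-345/1312, mR=1095/1312
obs B: pose=(-7,-1,S) → sL=24/17, sR=40/39, mL=-212/663, mR=808/663
sensor matrix S = [[15/16, 30/41], [24/17, 40/39]]; det S = -1295/18122
solve [mL_A; mL_B] = S·[w00; w01] and [mR_A; mR_B] = S·[w10; w11]:
  w00 = 1/2, w01 = -1, w10 = 1/2, w11 = 1/2

1/2 -1 1/2 1/2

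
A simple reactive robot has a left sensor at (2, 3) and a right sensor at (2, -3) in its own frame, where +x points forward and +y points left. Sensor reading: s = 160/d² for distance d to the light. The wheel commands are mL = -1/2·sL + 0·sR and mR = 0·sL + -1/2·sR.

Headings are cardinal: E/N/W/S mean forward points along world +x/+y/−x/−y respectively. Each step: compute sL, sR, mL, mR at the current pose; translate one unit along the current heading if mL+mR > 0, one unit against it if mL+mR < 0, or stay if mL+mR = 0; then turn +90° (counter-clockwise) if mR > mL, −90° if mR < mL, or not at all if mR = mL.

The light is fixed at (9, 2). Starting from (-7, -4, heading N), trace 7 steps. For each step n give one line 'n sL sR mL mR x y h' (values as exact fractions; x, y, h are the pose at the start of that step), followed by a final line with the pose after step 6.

n=0: pose=(-7,-4,N); sL=160/377, sR=32/37; mL=-80/377, mR=-16/37; mL+mR=-8992/13949 → advance -1; mR−mL=-3072/13949 → turn -1·90°
n=1: pose=(-7,-5,E); sL=40/53, sR=20/37; mL=-20/53, mR=-10/37; mL+mR=-1270/1961 → advance -1; mR−mL=210/1961 → turn +1·90°
n=2: pose=(-8,-5,N); sL=32/85, sR=160/221; mL=-16/85, mR=-80/221; mL+mR=-608/1105 → advance -1; mR−mL=-192/1105 → turn -1·90°
n=3: pose=(-8,-6,E); sL=16/25, sR=80/173; mL=-8/25, mR=-40/173; mL+mR=-2384/4325 → advance -1; mR−mL=384/4325 → turn +1·90°
n=4: pose=(-9,-6,N); sL=160/477, sR=160/261; mL=-80/477, mR=-80/261; mL+mR=-6560/13833 → advance -1; mR−mL=-640/4611 → turn -1·90°
n=5: pose=(-9,-7,E); sL=40/73, sR=2/5; mL=-20/73, mR=-1/5; mL+mR=-173/365 → advance -1; mR−mL=27/365 → turn +1·90°
n=6: pose=(-10,-7,N); sL=160/533, sR=32/61; mL=-80/533, mR=-16/61; mL+mR=-13408/32513 → advance -1; mR−mL=-3648/32513 → turn -1·90°

0 160/377 32/37 -80/377 -16/37 -7 -4 N
1 40/53 20/37 -20/53 -10/37 -7 -5 E
2 32/85 160/221 -16/85 -80/221 -8 -5 N
3 16/25 80/173 -8/25 -40/173 -8 -6 E
4 160/477 160/261 -80/477 -80/261 -9 -6 N
5 40/73 2/5 -20/73 -1/5 -9 -7 E
6 160/533 32/61 -80/533 -16/61 -10 -7 N
final -10 -8 E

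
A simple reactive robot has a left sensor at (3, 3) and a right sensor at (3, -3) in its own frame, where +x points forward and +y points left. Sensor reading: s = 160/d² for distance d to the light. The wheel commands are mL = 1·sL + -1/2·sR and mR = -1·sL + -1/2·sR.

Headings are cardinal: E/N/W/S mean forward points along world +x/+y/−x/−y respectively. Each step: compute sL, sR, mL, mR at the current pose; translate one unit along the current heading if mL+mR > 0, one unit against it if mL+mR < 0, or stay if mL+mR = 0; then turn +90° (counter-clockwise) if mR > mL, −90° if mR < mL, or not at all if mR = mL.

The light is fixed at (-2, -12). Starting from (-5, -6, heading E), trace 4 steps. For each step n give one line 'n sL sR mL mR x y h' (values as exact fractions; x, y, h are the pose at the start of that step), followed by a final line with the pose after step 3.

0 160/81 160/9 -560/81 -880/81 -5 -6 E
1 16 80/29 424/29 -504/29 -6 -6 S
2 32/13 160/149 3728/1937 -5808/1937 -6 -5 W
3 20/17 8/5 32/85 -168/85 -5 -5 N
final -5 -6 E

n=0: pose=(-5,-6,E); sL=160/81, sR=160/9; mL=-560/81, mR=-880/81; mL+mR=-160/9 → advance -1; mR−mL=-320/81 → turn -1·90°
n=1: pose=(-6,-6,S); sL=16, sR=80/29; mL=424/29, mR=-504/29; mL+mR=-80/29 → advance -1; mR−mL=-32 → turn -1·90°
n=2: pose=(-6,-5,W); sL=32/13, sR=160/149; mL=3728/1937, mR=-5808/1937; mL+mR=-160/149 → advance -1; mR−mL=-64/13 → turn -1·90°
n=3: pose=(-5,-5,N); sL=20/17, sR=8/5; mL=32/85, mR=-168/85; mL+mR=-8/5 → advance -1; mR−mL=-40/17 → turn -1·90°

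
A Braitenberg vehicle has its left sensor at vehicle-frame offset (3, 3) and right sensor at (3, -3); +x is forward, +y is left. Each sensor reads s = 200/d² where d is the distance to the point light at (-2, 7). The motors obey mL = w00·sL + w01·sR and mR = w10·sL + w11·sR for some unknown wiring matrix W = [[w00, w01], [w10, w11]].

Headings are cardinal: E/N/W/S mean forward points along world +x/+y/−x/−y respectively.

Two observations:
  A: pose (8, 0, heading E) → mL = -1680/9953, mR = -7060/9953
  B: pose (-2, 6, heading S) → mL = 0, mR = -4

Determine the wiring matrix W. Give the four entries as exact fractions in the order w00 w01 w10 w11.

-1/2 1/2 -1 1/2

obs A: pose=(8,0,E) → sL=40/37, sR=200/269, mL=-1680/9953, mR=-7060/9953
obs B: pose=(-2,6,S) → sL=8, sR=8, mL=0, mR=-4
sensor matrix S = [[40/37, 200/269], [8, 8]]; det S = 26880/9953
solve [mL_A; mL_B] = S·[w00; w01] and [mR_A; mR_B] = S·[w10; w11]:
  w00 = -1/2, w01 = 1/2, w10 = -1, w11 = 1/2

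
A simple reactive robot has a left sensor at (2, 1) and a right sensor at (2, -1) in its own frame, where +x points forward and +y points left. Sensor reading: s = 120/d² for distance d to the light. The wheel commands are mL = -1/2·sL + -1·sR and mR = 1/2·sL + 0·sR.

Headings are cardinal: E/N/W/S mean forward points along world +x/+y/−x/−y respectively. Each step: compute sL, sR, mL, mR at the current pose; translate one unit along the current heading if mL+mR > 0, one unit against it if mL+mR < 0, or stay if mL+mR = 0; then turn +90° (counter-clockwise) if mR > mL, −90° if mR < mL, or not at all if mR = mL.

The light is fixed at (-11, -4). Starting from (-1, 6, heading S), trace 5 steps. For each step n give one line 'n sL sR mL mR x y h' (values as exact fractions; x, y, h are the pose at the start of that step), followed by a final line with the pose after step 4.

n=0: pose=(-1,6,S); sL=24/37, sR=24/29; mL=-1236/1073, mR=12/37; mL+mR=-24/29 → advance -1; mR−mL=1584/1073 → turn +1·90°
n=1: pose=(-1,7,E); sL=5/12, sR=30/61; mL=-1025/1464, mR=5/24; mL+mR=-30/61 → advance -1; mR−mL=665/732 → turn +1·90°
n=2: pose=(-2,7,N); sL=120/233, sR=120/269; mL=-44100/62677, mR=60/233; mL+mR=-120/269 → advance -1; mR−mL=60240/62677 → turn +1·90°
n=3: pose=(-2,6,W); sL=12/13, sR=12/17; mL=-258/221, mR=6/13; mL+mR=-12/17 → advance -1; mR−mL=360/221 → turn +1·90°
n=4: pose=(-1,6,S); sL=24/37, sR=24/29; mL=-1236/1073, mR=12/37; mL+mR=-24/29 → advance -1; mR−mL=1584/1073 → turn +1·90°

0 24/37 24/29 -1236/1073 12/37 -1 6 S
1 5/12 30/61 -1025/1464 5/24 -1 7 E
2 120/233 120/269 -44100/62677 60/233 -2 7 N
3 12/13 12/17 -258/221 6/13 -2 6 W
4 24/37 24/29 -1236/1073 12/37 -1 6 S
final -1 7 E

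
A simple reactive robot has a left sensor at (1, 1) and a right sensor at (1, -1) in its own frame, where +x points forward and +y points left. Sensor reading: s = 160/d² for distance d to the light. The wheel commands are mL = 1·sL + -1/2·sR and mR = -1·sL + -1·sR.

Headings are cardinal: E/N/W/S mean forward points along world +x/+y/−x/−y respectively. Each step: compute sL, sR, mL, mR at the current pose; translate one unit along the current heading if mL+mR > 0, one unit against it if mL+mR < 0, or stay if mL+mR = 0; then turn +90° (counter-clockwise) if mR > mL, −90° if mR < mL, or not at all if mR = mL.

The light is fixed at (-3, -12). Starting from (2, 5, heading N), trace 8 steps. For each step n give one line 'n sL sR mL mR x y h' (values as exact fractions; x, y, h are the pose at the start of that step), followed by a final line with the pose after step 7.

0 8/17 4/9 38/153 -140/153 2 5 N
1 32/65 160/261 3152/16965 -18752/16965 2 4 E
2 16/25 80/117 872/2925 -3872/2925 1 4 S
3 32/53 160/333 6416/17649 -19136/17649 1 5 W
4 8/17 4/9 38/153 -140/153 2 5 N
5 32/65 160/261 3152/16965 -18752/16965 2 4 E
6 16/25 80/117 872/2925 -3872/2925 1 4 S
7 32/53 160/333 6416/17649 -19136/17649 1 5 W
final 2 5 N

n=0: pose=(2,5,N); sL=8/17, sR=4/9; mL=38/153, mR=-140/153; mL+mR=-2/3 → advance -1; mR−mL=-178/153 → turn -1·90°
n=1: pose=(2,4,E); sL=32/65, sR=160/261; mL=3152/16965, mR=-18752/16965; mL+mR=-80/87 → advance -1; mR−mL=-21904/16965 → turn -1·90°
n=2: pose=(1,4,S); sL=16/25, sR=80/117; mL=872/2925, mR=-3872/2925; mL+mR=-40/39 → advance -1; mR−mL=-4744/2925 → turn -1·90°
n=3: pose=(1,5,W); sL=32/53, sR=160/333; mL=6416/17649, mR=-19136/17649; mL+mR=-80/111 → advance -1; mR−mL=-25552/17649 → turn -1·90°
n=4: pose=(2,5,N); sL=8/17, sR=4/9; mL=38/153, mR=-140/153; mL+mR=-2/3 → advance -1; mR−mL=-178/153 → turn -1·90°
n=5: pose=(2,4,E); sL=32/65, sR=160/261; mL=3152/16965, mR=-18752/16965; mL+mR=-80/87 → advance -1; mR−mL=-21904/16965 → turn -1·90°
n=6: pose=(1,4,S); sL=16/25, sR=80/117; mL=872/2925, mR=-3872/2925; mL+mR=-40/39 → advance -1; mR−mL=-4744/2925 → turn -1·90°
n=7: pose=(1,5,W); sL=32/53, sR=160/333; mL=6416/17649, mR=-19136/17649; mL+mR=-80/111 → advance -1; mR−mL=-25552/17649 → turn -1·90°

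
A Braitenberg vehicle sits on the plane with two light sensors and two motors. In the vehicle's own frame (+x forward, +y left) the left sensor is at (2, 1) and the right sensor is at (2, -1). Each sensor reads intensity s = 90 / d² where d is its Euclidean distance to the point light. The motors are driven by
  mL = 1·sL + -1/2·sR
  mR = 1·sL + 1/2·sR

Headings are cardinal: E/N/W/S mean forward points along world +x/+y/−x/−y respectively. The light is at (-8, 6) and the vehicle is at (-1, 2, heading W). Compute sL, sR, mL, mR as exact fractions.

left sensor world pos  = (-3, 1); dL² = 50
right sensor world pos = (-3, 3); dR² = 34
sL = 90/50 = 9/5
sR = 90/34 = 45/17
mL = 1·sL + -1/2·sR = 81/170
mR = 1·sL + 1/2·sR = 531/170

9/5 45/17 81/170 531/170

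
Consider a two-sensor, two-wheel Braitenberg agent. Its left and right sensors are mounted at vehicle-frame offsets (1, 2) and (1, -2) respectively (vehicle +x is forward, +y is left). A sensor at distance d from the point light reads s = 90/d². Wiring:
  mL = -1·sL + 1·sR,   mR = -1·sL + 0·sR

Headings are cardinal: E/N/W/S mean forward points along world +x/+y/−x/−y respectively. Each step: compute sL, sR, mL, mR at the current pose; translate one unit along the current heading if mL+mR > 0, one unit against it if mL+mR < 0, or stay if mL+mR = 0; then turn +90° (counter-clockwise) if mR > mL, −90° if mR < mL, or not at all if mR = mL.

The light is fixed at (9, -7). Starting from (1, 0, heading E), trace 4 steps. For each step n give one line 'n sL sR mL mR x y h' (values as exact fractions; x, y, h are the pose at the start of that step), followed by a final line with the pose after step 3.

0 9/13 45/37 252/481 -9/13 1 0 E
1 18/17 90/157 -1296/2669 -18/17 0 0 S
2 45/68 9/20 -18/85 -45/68 0 1 W
3 90/181 10/13 640/2353 -90/181 1 1 N
final 1 0 E

n=0: pose=(1,0,E); sL=9/13, sR=45/37; mL=252/481, mR=-9/13; mL+mR=-81/481 → advance -1; mR−mL=-45/37 → turn -1·90°
n=1: pose=(0,0,S); sL=18/17, sR=90/157; mL=-1296/2669, mR=-18/17; mL+mR=-4122/2669 → advance -1; mR−mL=-90/157 → turn -1·90°
n=2: pose=(0,1,W); sL=45/68, sR=9/20; mL=-18/85, mR=-45/68; mL+mR=-297/340 → advance -1; mR−mL=-9/20 → turn -1·90°
n=3: pose=(1,1,N); sL=90/181, sR=10/13; mL=640/2353, mR=-90/181; mL+mR=-530/2353 → advance -1; mR−mL=-10/13 → turn -1·90°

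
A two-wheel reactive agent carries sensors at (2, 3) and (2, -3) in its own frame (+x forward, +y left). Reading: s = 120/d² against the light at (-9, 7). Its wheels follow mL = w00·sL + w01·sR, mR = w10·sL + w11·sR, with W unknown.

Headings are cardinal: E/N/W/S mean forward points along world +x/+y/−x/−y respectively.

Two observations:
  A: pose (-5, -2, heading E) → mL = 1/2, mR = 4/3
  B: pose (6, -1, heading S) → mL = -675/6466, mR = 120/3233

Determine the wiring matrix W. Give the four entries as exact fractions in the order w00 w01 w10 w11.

obs A: pose=(-5,-2,E) → sL=5/3, sR=2/3, mL=1/2, mR=4/3
obs B: pose=(6,-1,S) → sL=15/53, sR=30/61, mL=-675/6466, mR=120/3233
sensor matrix S = [[5/3, 2/3], [15/53, 30/61]]; det S = 2040/3233
solve [mL_A; mL_B] = S·[w00; w01] and [mR_A; mR_B] = S·[w10; w11]:
  w00 = 1/2, w01 = -1/2, w10 = 1, w11 = -1/2

1/2 -1/2 1 -1/2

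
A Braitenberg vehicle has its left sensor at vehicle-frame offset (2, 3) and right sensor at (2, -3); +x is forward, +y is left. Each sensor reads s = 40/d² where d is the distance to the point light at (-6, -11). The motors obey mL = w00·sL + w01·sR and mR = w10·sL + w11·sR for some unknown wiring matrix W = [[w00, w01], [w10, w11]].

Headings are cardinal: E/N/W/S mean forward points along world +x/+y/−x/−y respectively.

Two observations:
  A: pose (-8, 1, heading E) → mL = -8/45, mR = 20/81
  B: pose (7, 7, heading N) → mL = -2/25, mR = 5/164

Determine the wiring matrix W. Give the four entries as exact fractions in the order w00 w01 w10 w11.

-1 0 0 1/2

obs A: pose=(-8,1,E) → sL=8/45, sR=40/81, mL=-8/45, mR=20/81
obs B: pose=(7,7,N) → sL=2/25, sR=5/82, mL=-2/25, mR=5/164
sensor matrix S = [[8/45, 40/81], [2/25, 5/82]]; det S = -476/16605
solve [mL_A; mL_B] = S·[w00; w01] and [mR_A; mR_B] = S·[w10; w11]:
  w00 = -1, w01 = 0, w10 = 0, w11 = 1/2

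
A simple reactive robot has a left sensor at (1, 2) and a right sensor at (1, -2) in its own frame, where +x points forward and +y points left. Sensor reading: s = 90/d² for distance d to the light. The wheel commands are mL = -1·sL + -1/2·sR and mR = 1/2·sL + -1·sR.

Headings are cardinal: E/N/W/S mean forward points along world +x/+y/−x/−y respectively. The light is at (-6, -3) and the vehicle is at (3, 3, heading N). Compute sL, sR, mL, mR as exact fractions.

45/49 9/17 -1971/1666 -117/1666

left sensor world pos  = (1, 4); dL² = 98
right sensor world pos = (5, 4); dR² = 170
sL = 90/98 = 45/49
sR = 90/170 = 9/17
mL = -1·sL + -1/2·sR = -1971/1666
mR = 1/2·sL + -1·sR = -117/1666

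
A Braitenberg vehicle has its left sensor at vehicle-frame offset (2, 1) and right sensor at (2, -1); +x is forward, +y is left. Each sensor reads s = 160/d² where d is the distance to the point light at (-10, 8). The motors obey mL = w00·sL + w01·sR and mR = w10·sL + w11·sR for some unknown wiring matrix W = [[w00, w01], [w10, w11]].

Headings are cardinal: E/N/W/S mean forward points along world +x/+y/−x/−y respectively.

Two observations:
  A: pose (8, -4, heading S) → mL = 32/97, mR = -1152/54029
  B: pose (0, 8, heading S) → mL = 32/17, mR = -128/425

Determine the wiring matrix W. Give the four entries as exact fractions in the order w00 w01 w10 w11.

0 1 1/2 -1/2

obs A: pose=(8,-4,S) → sL=160/557, sR=32/97, mL=32/97, mR=-1152/54029
obs B: pose=(0,8,S) → sL=32/25, sR=32/17, mL=32/17, mR=-128/425
sensor matrix S = [[160/557, 32/97], [32/25, 32/17]]; det S = 2719744/22962325
solve [mL_A; mL_B] = S·[w00; w01] and [mR_A; mR_B] = S·[w10; w11]:
  w00 = 0, w01 = 1, w10 = 1/2, w11 = -1/2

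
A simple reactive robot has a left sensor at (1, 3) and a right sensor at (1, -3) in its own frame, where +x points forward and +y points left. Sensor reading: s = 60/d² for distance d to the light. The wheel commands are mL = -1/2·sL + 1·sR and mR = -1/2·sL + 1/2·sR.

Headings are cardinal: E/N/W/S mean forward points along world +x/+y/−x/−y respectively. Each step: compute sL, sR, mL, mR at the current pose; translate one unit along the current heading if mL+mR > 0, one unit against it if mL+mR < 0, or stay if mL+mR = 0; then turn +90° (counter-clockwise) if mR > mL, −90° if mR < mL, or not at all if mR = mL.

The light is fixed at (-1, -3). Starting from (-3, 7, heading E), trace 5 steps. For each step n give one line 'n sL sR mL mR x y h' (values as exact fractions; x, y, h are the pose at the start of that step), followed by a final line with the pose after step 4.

0 6/17 6/5 87/85 36/85 -3 7 E
1 12/17 60/97 438/1649 -72/1649 -2 7 S
2 3/2 15/37 -51/148 -81/148 -2 6 W
3 60/109 60/109 30/109 0 -1 6 N
4 6/17 6/5 87/85 36/85 -1 7 E
final 0 7 S

n=0: pose=(-3,7,E); sL=6/17, sR=6/5; mL=87/85, mR=36/85; mL+mR=123/85 → advance +1; mR−mL=-3/5 → turn -1·90°
n=1: pose=(-2,7,S); sL=12/17, sR=60/97; mL=438/1649, mR=-72/1649; mL+mR=366/1649 → advance +1; mR−mL=-30/97 → turn -1·90°
n=2: pose=(-2,6,W); sL=3/2, sR=15/37; mL=-51/148, mR=-81/148; mL+mR=-33/37 → advance -1; mR−mL=-15/74 → turn -1·90°
n=3: pose=(-1,6,N); sL=60/109, sR=60/109; mL=30/109, mR=0; mL+mR=30/109 → advance +1; mR−mL=-30/109 → turn -1·90°
n=4: pose=(-1,7,E); sL=6/17, sR=6/5; mL=87/85, mR=36/85; mL+mR=123/85 → advance +1; mR−mL=-3/5 → turn -1·90°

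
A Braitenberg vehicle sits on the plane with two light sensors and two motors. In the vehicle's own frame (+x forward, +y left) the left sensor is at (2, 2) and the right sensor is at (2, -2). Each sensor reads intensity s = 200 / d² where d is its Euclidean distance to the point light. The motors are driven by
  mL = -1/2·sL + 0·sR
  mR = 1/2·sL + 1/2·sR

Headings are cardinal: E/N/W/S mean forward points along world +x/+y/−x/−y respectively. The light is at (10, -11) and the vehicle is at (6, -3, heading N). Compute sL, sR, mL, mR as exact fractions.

left sensor world pos  = (4, -1); dL² = 136
right sensor world pos = (8, -1); dR² = 104
sL = 200/136 = 25/17
sR = 200/104 = 25/13
mL = -1/2·sL + 0·sR = -25/34
mR = 1/2·sL + 1/2·sR = 375/221

25/17 25/13 -25/34 375/221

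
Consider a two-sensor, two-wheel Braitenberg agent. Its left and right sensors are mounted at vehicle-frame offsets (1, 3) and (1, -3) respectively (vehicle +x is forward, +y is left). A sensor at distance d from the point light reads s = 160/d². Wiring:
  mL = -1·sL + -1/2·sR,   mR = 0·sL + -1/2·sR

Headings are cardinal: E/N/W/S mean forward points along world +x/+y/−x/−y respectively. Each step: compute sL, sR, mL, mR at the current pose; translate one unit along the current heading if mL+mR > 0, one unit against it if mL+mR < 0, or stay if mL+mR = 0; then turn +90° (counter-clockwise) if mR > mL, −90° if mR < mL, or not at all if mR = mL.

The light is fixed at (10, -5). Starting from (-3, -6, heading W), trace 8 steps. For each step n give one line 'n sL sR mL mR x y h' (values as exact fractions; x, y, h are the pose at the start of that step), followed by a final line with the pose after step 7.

0 40/53 4/5 -306/265 -2/5 -3 -6 W
1 32/17 160/229 -8688/3893 -80/229 -2 -6 S
2 16/13 16/13 -24/13 -8/13 -2 -5 E
3 160/257 160/101 -36720/25957 -80/101 -3 -5 N
4 40/53 4/5 -306/265 -2/5 -3 -6 W
5 32/17 160/229 -8688/3893 -80/229 -2 -6 S
6 16/13 16/13 -24/13 -8/13 -2 -5 E
7 160/257 160/101 -36720/25957 -80/101 -3 -5 N
final -3 -6 W

n=0: pose=(-3,-6,W); sL=40/53, sR=4/5; mL=-306/265, mR=-2/5; mL+mR=-412/265 → advance -1; mR−mL=40/53 → turn +1·90°
n=1: pose=(-2,-6,S); sL=32/17, sR=160/229; mL=-8688/3893, mR=-80/229; mL+mR=-10048/3893 → advance -1; mR−mL=32/17 → turn +1·90°
n=2: pose=(-2,-5,E); sL=16/13, sR=16/13; mL=-24/13, mR=-8/13; mL+mR=-32/13 → advance -1; mR−mL=16/13 → turn +1·90°
n=3: pose=(-3,-5,N); sL=160/257, sR=160/101; mL=-36720/25957, mR=-80/101; mL+mR=-57280/25957 → advance -1; mR−mL=160/257 → turn +1·90°
n=4: pose=(-3,-6,W); sL=40/53, sR=4/5; mL=-306/265, mR=-2/5; mL+mR=-412/265 → advance -1; mR−mL=40/53 → turn +1·90°
n=5: pose=(-2,-6,S); sL=32/17, sR=160/229; mL=-8688/3893, mR=-80/229; mL+mR=-10048/3893 → advance -1; mR−mL=32/17 → turn +1·90°
n=6: pose=(-2,-5,E); sL=16/13, sR=16/13; mL=-24/13, mR=-8/13; mL+mR=-32/13 → advance -1; mR−mL=16/13 → turn +1·90°
n=7: pose=(-3,-5,N); sL=160/257, sR=160/101; mL=-36720/25957, mR=-80/101; mL+mR=-57280/25957 → advance -1; mR−mL=160/257 → turn +1·90°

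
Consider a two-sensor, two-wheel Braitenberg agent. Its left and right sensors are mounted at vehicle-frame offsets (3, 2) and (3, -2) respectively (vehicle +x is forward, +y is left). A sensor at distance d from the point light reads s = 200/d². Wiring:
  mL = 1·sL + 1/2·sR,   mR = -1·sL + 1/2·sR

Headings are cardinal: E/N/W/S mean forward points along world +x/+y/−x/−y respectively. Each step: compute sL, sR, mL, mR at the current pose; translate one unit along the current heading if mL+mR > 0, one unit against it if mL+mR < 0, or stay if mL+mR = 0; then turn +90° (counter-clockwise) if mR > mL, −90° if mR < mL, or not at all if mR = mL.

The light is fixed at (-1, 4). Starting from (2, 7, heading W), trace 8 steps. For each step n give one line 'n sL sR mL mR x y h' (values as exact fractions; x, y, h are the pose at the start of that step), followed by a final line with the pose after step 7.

0 200 8 204 -196 2 7 W
1 50/9 50/13 875/117 -425/117 1 7 N
2 200/61 200/29 11900/1769 300/1769 1 8 E
3 100/13 100 750/13 550/13 2 8 S
4 200 8 204 -196 2 7 W
5 50/9 50/13 875/117 -425/117 1 7 N
6 200/61 200/29 11900/1769 300/1769 1 8 E
7 100/13 100 750/13 550/13 2 8 S
final 2 7 W

n=0: pose=(2,7,W); sL=200, sR=8; mL=204, mR=-196; mL+mR=8 → advance +1; mR−mL=-400 → turn -1·90°
n=1: pose=(1,7,N); sL=50/9, sR=50/13; mL=875/117, mR=-425/117; mL+mR=50/13 → advance +1; mR−mL=-100/9 → turn -1·90°
n=2: pose=(1,8,E); sL=200/61, sR=200/29; mL=11900/1769, mR=300/1769; mL+mR=200/29 → advance +1; mR−mL=-400/61 → turn -1·90°
n=3: pose=(2,8,S); sL=100/13, sR=100; mL=750/13, mR=550/13; mL+mR=100 → advance +1; mR−mL=-200/13 → turn -1·90°
n=4: pose=(2,7,W); sL=200, sR=8; mL=204, mR=-196; mL+mR=8 → advance +1; mR−mL=-400 → turn -1·90°
n=5: pose=(1,7,N); sL=50/9, sR=50/13; mL=875/117, mR=-425/117; mL+mR=50/13 → advance +1; mR−mL=-100/9 → turn -1·90°
n=6: pose=(1,8,E); sL=200/61, sR=200/29; mL=11900/1769, mR=300/1769; mL+mR=200/29 → advance +1; mR−mL=-400/61 → turn -1·90°
n=7: pose=(2,8,S); sL=100/13, sR=100; mL=750/13, mR=550/13; mL+mR=100 → advance +1; mR−mL=-200/13 → turn -1·90°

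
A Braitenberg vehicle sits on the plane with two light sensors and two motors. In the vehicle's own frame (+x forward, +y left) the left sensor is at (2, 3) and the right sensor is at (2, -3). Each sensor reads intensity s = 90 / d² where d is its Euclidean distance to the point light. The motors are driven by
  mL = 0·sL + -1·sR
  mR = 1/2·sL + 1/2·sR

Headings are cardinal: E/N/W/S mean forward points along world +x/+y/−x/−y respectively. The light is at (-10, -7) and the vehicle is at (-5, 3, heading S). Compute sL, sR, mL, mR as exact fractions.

left sensor world pos  = (-2, 1); dL² = 128
right sensor world pos = (-8, 1); dR² = 68
sL = 90/128 = 45/64
sR = 90/68 = 45/34
mL = 0·sL + -1·sR = -45/34
mR = 1/2·sL + 1/2·sR = 2205/2176

45/64 45/34 -45/34 2205/2176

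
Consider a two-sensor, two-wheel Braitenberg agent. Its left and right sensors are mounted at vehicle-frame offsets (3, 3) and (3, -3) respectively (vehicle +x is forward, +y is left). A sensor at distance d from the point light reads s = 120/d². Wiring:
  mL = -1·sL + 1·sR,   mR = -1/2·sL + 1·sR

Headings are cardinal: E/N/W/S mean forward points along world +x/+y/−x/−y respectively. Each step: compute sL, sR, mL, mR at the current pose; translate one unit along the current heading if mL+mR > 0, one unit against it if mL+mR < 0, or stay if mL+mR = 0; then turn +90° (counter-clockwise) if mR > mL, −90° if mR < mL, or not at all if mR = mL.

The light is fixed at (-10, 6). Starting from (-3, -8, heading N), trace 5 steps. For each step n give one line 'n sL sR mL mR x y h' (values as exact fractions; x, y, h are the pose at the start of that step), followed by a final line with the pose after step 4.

0 120/137 120/221 -10080/30277 3180/30277 -3 -8 N
1 6/17 3/4 27/68 39/68 -3 -9 W
2 8/27 40/111 64/999 212/999 -4 -9 S
3 12/25 60/221 -1152/5525 174/5525 -4 -10 E
4 120/173 120/233 -7200/40309 6780/40309 -5 -10 N
final -5 -11 W

n=0: pose=(-3,-8,N); sL=120/137, sR=120/221; mL=-10080/30277, mR=3180/30277; mL+mR=-6900/30277 → advance -1; mR−mL=60/137 → turn +1·90°
n=1: pose=(-3,-9,W); sL=6/17, sR=3/4; mL=27/68, mR=39/68; mL+mR=33/34 → advance +1; mR−mL=3/17 → turn +1·90°
n=2: pose=(-4,-9,S); sL=8/27, sR=40/111; mL=64/999, mR=212/999; mL+mR=92/333 → advance +1; mR−mL=4/27 → turn +1·90°
n=3: pose=(-4,-10,E); sL=12/25, sR=60/221; mL=-1152/5525, mR=174/5525; mL+mR=-978/5525 → advance -1; mR−mL=6/25 → turn +1·90°
n=4: pose=(-5,-10,N); sL=120/173, sR=120/233; mL=-7200/40309, mR=6780/40309; mL+mR=-420/40309 → advance -1; mR−mL=60/173 → turn +1·90°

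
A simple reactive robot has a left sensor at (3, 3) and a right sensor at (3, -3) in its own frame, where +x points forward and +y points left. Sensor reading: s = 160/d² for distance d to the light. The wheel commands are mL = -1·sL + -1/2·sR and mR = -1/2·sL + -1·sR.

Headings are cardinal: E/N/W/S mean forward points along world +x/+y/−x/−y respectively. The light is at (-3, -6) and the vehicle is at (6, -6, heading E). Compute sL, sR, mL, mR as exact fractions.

left sensor world pos  = (9, -3); dL² = 153
right sensor world pos = (9, -9); dR² = 153
sL = 160/153 = 160/153
sR = 160/153 = 160/153
mL = -1·sL + -1/2·sR = -80/51
mR = -1/2·sL + -1·sR = -80/51

160/153 160/153 -80/51 -80/51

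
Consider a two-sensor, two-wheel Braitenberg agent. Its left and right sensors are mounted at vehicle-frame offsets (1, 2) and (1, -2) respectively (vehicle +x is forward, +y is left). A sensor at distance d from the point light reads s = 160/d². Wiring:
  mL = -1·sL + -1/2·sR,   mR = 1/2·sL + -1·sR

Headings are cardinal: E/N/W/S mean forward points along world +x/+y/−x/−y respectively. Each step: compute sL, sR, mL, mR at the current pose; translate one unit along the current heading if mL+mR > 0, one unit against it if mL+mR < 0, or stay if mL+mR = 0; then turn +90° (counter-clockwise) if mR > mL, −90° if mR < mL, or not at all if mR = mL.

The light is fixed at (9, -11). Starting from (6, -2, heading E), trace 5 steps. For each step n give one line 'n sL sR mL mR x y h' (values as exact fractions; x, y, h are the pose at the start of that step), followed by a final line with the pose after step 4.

0 32/25 160/53 -3696/1325 -3152/1325 6 -2 E
1 20/17 20/13 -430/221 -210/221 5 -2 N
2 160/61 32/25 -4976/1525 48/1525 5 -3 W
3 16/5 80/37 -792/185 -104/185 6 -3 S
4 32/25 160/53 -3696/1325 -3152/1325 6 -2 E
final 5 -2 N

n=0: pose=(6,-2,E); sL=32/25, sR=160/53; mL=-3696/1325, mR=-3152/1325; mL+mR=-6848/1325 → advance -1; mR−mL=544/1325 → turn +1·90°
n=1: pose=(5,-2,N); sL=20/17, sR=20/13; mL=-430/221, mR=-210/221; mL+mR=-640/221 → advance -1; mR−mL=220/221 → turn +1·90°
n=2: pose=(5,-3,W); sL=160/61, sR=32/25; mL=-4976/1525, mR=48/1525; mL+mR=-4928/1525 → advance -1; mR−mL=5024/1525 → turn +1·90°
n=3: pose=(6,-3,S); sL=16/5, sR=80/37; mL=-792/185, mR=-104/185; mL+mR=-896/185 → advance -1; mR−mL=688/185 → turn +1·90°
n=4: pose=(6,-2,E); sL=32/25, sR=160/53; mL=-3696/1325, mR=-3152/1325; mL+mR=-6848/1325 → advance -1; mR−mL=544/1325 → turn +1·90°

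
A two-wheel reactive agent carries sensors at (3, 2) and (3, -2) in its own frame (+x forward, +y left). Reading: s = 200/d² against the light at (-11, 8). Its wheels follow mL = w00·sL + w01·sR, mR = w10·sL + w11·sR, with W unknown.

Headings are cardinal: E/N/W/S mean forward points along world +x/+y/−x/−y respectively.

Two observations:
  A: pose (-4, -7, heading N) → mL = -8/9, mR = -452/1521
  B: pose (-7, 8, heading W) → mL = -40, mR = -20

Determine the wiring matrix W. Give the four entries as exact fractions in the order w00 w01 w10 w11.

obs A: pose=(-4,-7,N) → sL=200/169, sR=8/9, mL=-8/9, mR=-452/1521
obs B: pose=(-7,8,W) → sL=40, sR=40, mL=-40, mR=-20
sensor matrix S = [[200/169, 8/9], [40, 40]]; det S = 17920/1521
solve [mL_A; mL_B] = S·[w00; w01] and [mR_A; mR_B] = S·[w10; w11]:
  w00 = 0, w01 = -1, w10 = 1/2, w11 = -1

0 -1 1/2 -1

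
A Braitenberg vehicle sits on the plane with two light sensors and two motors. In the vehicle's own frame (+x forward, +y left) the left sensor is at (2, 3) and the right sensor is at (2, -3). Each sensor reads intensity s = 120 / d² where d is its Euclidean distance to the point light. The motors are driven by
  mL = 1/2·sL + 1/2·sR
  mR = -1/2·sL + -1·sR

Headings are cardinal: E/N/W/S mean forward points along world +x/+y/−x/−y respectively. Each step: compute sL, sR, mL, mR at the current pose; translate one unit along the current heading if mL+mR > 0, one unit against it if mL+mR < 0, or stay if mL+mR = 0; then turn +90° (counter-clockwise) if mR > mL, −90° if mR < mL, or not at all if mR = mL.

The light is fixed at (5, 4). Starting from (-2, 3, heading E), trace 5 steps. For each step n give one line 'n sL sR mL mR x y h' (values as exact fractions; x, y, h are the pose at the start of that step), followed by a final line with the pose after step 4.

0 120/29 120/41 4200/1189 -5940/1189 -2 3 E
1 60/17 12/13 492/221 -594/221 -3 3 S
2 120/109 120/109 120/109 -180/109 -3 4 W
3 15/13 6 93/26 -171/26 -2 4 N
4 120/29 120/41 4200/1189 -5940/1189 -2 3 E
final -3 3 S

n=0: pose=(-2,3,E); sL=120/29, sR=120/41; mL=4200/1189, mR=-5940/1189; mL+mR=-60/41 → advance -1; mR−mL=-10140/1189 → turn -1·90°
n=1: pose=(-3,3,S); sL=60/17, sR=12/13; mL=492/221, mR=-594/221; mL+mR=-6/13 → advance -1; mR−mL=-1086/221 → turn -1·90°
n=2: pose=(-3,4,W); sL=120/109, sR=120/109; mL=120/109, mR=-180/109; mL+mR=-60/109 → advance -1; mR−mL=-300/109 → turn -1·90°
n=3: pose=(-2,4,N); sL=15/13, sR=6; mL=93/26, mR=-171/26; mL+mR=-3 → advance -1; mR−mL=-132/13 → turn -1·90°
n=4: pose=(-2,3,E); sL=120/29, sR=120/41; mL=4200/1189, mR=-5940/1189; mL+mR=-60/41 → advance -1; mR−mL=-10140/1189 → turn -1·90°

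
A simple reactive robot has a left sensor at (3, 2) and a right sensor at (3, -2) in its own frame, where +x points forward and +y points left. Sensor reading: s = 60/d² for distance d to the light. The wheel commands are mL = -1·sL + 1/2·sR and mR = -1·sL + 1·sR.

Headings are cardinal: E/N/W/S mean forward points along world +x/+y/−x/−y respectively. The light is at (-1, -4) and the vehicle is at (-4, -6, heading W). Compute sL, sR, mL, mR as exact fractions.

left sensor world pos  = (-7, -8); dL² = 52
right sensor world pos = (-7, -4); dR² = 36
sL = 60/52 = 15/13
sR = 60/36 = 5/3
mL = -1·sL + 1/2·sR = -25/78
mR = -1·sL + 1·sR = 20/39

15/13 5/3 -25/78 20/39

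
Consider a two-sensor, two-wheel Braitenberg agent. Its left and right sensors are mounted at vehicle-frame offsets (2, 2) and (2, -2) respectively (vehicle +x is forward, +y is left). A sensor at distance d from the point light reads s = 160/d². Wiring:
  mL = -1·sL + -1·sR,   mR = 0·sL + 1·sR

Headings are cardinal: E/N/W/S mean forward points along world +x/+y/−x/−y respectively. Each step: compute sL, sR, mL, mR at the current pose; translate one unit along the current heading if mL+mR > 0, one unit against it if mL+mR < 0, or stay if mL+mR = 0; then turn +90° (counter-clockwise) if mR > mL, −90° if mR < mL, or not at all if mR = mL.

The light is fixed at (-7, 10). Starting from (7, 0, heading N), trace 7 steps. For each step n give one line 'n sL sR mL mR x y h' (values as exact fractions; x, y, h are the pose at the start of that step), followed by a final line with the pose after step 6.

0 10/13 1/2 -33/26 1/2 7 0 N
1 160/313 32/45 -17216/14085 32/45 7 -1 W
2 80/229 80/169 -31840/38701 80/169 8 -1 S
3 160/353 160/433 -125760/152849 160/433 8 0 E
4 10/13 1/2 -33/26 1/2 7 0 N
5 160/313 32/45 -17216/14085 32/45 7 -1 W
6 80/229 80/169 -31840/38701 80/169 8 -1 S
final 8 0 E

n=0: pose=(7,0,N); sL=10/13, sR=1/2; mL=-33/26, mR=1/2; mL+mR=-10/13 → advance -1; mR−mL=23/13 → turn +1·90°
n=1: pose=(7,-1,W); sL=160/313, sR=32/45; mL=-17216/14085, mR=32/45; mL+mR=-160/313 → advance -1; mR−mL=27232/14085 → turn +1·90°
n=2: pose=(8,-1,S); sL=80/229, sR=80/169; mL=-31840/38701, mR=80/169; mL+mR=-80/229 → advance -1; mR−mL=50160/38701 → turn +1·90°
n=3: pose=(8,0,E); sL=160/353, sR=160/433; mL=-125760/152849, mR=160/433; mL+mR=-160/353 → advance -1; mR−mL=182240/152849 → turn +1·90°
n=4: pose=(7,0,N); sL=10/13, sR=1/2; mL=-33/26, mR=1/2; mL+mR=-10/13 → advance -1; mR−mL=23/13 → turn +1·90°
n=5: pose=(7,-1,W); sL=160/313, sR=32/45; mL=-17216/14085, mR=32/45; mL+mR=-160/313 → advance -1; mR−mL=27232/14085 → turn +1·90°
n=6: pose=(8,-1,S); sL=80/229, sR=80/169; mL=-31840/38701, mR=80/169; mL+mR=-80/229 → advance -1; mR−mL=50160/38701 → turn +1·90°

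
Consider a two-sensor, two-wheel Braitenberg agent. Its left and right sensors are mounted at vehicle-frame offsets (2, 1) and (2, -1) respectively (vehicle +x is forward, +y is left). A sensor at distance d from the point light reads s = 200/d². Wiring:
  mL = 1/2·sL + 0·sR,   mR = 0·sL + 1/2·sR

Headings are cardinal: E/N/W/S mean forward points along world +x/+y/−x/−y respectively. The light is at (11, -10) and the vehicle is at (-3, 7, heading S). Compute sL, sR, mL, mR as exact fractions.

left sensor world pos  = (-2, 5); dL² = 394
right sensor world pos = (-4, 5); dR² = 450
sL = 200/394 = 100/197
sR = 200/450 = 4/9
mL = 1/2·sL + 0·sR = 50/197
mR = 0·sL + 1/2·sR = 2/9

100/197 4/9 50/197 2/9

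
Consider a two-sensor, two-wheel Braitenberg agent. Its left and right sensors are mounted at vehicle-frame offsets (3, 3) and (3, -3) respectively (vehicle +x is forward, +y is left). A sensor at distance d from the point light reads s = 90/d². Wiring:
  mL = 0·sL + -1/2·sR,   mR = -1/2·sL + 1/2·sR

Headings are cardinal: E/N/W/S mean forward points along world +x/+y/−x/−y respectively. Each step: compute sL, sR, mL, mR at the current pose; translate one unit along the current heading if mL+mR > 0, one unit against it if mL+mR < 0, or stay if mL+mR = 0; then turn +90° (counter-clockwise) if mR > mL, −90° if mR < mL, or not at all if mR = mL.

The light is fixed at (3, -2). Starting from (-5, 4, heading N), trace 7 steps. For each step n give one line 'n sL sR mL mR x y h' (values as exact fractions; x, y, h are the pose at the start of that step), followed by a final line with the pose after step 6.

n=0: pose=(-5,4,N); sL=45/101, sR=45/53; mL=-45/106, mR=1080/5353; mL+mR=-45/202 → advance -1; mR−mL=6705/10706 → turn +1·90°
n=1: pose=(-5,3,W); sL=18/25, sR=18/37; mL=-9/37, mR=-108/925; mL+mR=-9/25 → advance -1; mR−mL=117/925 → turn +1·90°
n=2: pose=(-4,3,S); sL=9/2, sR=45/52; mL=-45/104, mR=-189/104; mL+mR=-9/4 → advance -1; mR−mL=-18/13 → turn -1·90°
n=3: pose=(-4,4,W); sL=90/109, sR=90/181; mL=-45/181, mR=-3240/19729; mL+mR=-45/109 → advance -1; mR−mL=1665/19729 → turn +1·90°
n=4: pose=(-3,4,S); sL=5, sR=1; mL=-1/2, mR=-2; mL+mR=-5/2 → advance -1; mR−mL=-3/2 → turn -1·90°
n=5: pose=(-3,5,W); sL=90/97, sR=90/181; mL=-45/181, mR=-3780/17557; mL+mR=-45/97 → advance -1; mR−mL=585/17557 → turn +1·90°
n=6: pose=(-2,5,S); sL=9/2, sR=9/8; mL=-9/16, mR=-27/16; mL+mR=-9/4 → advance -1; mR−mL=-9/8 → turn -1·90°

0 45/101 45/53 -45/106 1080/5353 -5 4 N
1 18/25 18/37 -9/37 -108/925 -5 3 W
2 9/2 45/52 -45/104 -189/104 -4 3 S
3 90/109 90/181 -45/181 -3240/19729 -4 4 W
4 5 1 -1/2 -2 -3 4 S
5 90/97 90/181 -45/181 -3780/17557 -3 5 W
6 9/2 9/8 -9/16 -27/16 -2 5 S
final -2 6 W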